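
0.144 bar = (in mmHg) 1 bar = 100000 Pa, so 0.144 bar = 0.144 * 100000 = 14400 Pa. 1 mmHg = 133.32237 Pa, so 14400 Pa = 14400 / 133.32237 = 108.00888 mmHg ≈ 108 mmHg (4 s.f.). Final answer: 108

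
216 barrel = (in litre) 3.434e+04. Check: 1 barrel = 0.15898729 m^3, so 216 barrel = 216 * 0.15898729 = 34.341256 m^3. 1 litre = 0.001 m^3, so 34.341256 m^3 = 34.341256 / 0.001 = 34341.256 litre ≈ 3.434e+04 litre (4 s.f.).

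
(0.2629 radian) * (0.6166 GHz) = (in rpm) 1.548e+09. Check: 0.2629 radian = 0.2629 rad. 1 GHz = 1e+09 Hz, so 0.6166 GHz = 0.6166 * 1e+09 = 6.166e+08 Hz. Combine: 0.2629 rad * 6.166e+08 Hz = 1.6210414e+08 rad/s. 1 rpm = 0.10471976 rad/s, so 1.6210414e+08 rad/s = 1.6210414e+08 / 0.10471976 = 1.5479805e+09 rpm ≈ 1.548e+09 rpm (4 s.f.).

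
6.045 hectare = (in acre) 1 hectare = 10000 m^2, so 6.045 hectare = 6.045 * 10000 = 60450 m^2. 1 acre = 4046.8564 m^2, so 60450 m^2 = 60450 / 4046.8564 = 14.93752 acre ≈ 14.94 acre (4 s.f.). Final answer: 14.94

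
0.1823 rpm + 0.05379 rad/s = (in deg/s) 4.176. Check: 1 rpm = 0.10471976 rad/s, so 0.1823 rpm = 0.1823 * 0.10471976 = 0.019090411 rad/s. 0.05379 rad/s is already in rad/s. Sum: 0.019090411 + 0.05379 = 0.072880411 rad/s. 1 deg/s = 0.017453293 rad/s, so 0.072880411 rad/s = 0.072880411 / 0.017453293 = 4.17574 deg/s ≈ 4.176 deg/s (4 s.f.).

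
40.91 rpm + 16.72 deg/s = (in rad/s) 1 rpm = 0.10471976 rad/s, so 40.91 rpm = 40.91 * 0.10471976 = 4.2840852 rad/s. 1 deg/s = 0.017453293 rad/s, so 16.72 deg/s = 16.72 * 0.017453293 = 0.29181905 rad/s. Sum: 4.2840852 + 0.29181905 = 4.5759042 rad/s. Result: 4.5759042 rad/s ≈ 4.576 rad/s (4 s.f.). Final answer: 4.576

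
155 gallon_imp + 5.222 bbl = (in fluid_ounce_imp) 5.402e+04. Check: 1 gallon_imp = 0.00454609 m^3, so 155 gallon_imp = 155 * 0.00454609 = 0.70464395 m^3. 1 bbl = 0.15898729 m^3, so 5.222 bbl = 5.222 * 0.15898729 = 0.83023165 m^3. Sum: 0.70464395 + 0.83023165 = 1.5348756 m^3. 1 fluid_ounce_imp = 2.8413063e-05 m^3, so 1.5348756 m^3 = 1.5348756 / 2.8413063e-05 = 54020.069 fluid_ounce_imp ≈ 5.402e+04 fluid_ounce_imp (4 s.f.).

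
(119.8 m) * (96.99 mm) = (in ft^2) 125.1. Check: 119.8 m is already in m. 1 mm = 0.001 m, so 96.99 mm = 96.99 * 0.001 = 0.09699 m. Combine: 119.8 m * 0.09699 m = 11.619402 m^2. 1 ft^2 = 0.09290304 m^2, so 11.619402 m^2 = 11.619402 / 0.09290304 = 125.0702 ft^2 ≈ 125.1 ft^2 (4 s.f.).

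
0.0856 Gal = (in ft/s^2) 0.002808. Check: 1 Gal = 0.01 m/s^2, so 0.0856 Gal = 0.0856 * 0.01 = 0.000856 m/s^2. 1 ft/s^2 = 0.3048 m/s^2, so 0.000856 m/s^2 = 0.000856 / 0.3048 = 0.002808399 ft/s^2 ≈ 0.002808 ft/s^2 (4 s.f.).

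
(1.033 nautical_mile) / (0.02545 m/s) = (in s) 7.517e+04. Check: 1 nautical_mile = 1852 m, so 1.033 nautical_mile = 1.033 * 1852 = 1913.116 m. 0.02545 m/s is already in m/s. Combine: 1913.116 m / 0.02545 m/s = 75171.552 s. Result: 75171.552 s ≈ 7.517e+04 s (4 s.f.).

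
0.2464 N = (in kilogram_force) 1 kilogram_force = 9.80665 N, so 0.2464 N = 0.2464 / 9.80665 = 0.025125807 kilogram_force ≈ 0.02513 kilogram_force (4 s.f.). Final answer: 0.02513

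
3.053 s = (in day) 1 day = 86400 s, so 3.053 s = 3.053 / 86400 = 3.5335648e-05 day ≈ 3.534e-05 day (4 s.f.). Final answer: 3.534e-05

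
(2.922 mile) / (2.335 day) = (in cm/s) 1 mile = 1609.344 m, so 2.922 mile = 2.922 * 1609.344 = 4702.5032 m. 1 day = 86400 s, so 2.335 day = 2.335 * 86400 = 201744 s. Combine: 4702.5032 m / 201744 s = 0.023309259 m/s. 1 cm/s = 0.01 m/s, so 0.023309259 m/s = 0.023309259 / 0.01 = 2.3309259 cm/s ≈ 2.331 cm/s (4 s.f.). Final answer: 2.331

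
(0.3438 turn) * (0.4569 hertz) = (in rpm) 9.425. Check: 1 turn = 6.2831853 rad, so 0.3438 turn = 0.3438 * 6.2831853 = 2.1601591 rad. 0.4569 hertz = 0.4569 Hz. Combine: 2.1601591 rad * 0.4569 Hz = 0.9869767 rad/s. 1 rpm = 0.10471976 rad/s, so 0.9869767 rad/s = 0.9869767 / 0.10471976 = 9.4249332 rpm ≈ 9.425 rpm (4 s.f.).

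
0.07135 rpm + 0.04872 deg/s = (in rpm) 1 rpm = 0.10471976 rad/s, so 0.07135 rpm = 0.07135 * 0.10471976 = 0.0074717545 rad/s. 1 deg/s = 0.017453293 rad/s, so 0.04872 deg/s = 0.04872 * 0.017453293 = 0.00085032441 rad/s. Sum: 0.0074717545 + 0.00085032441 = 0.0083220789 rad/s. 1 rpm = 0.10471976 rad/s, so 0.0083220789 rad/s = 0.0083220789 / 0.10471976 = 0.07947 rpm. Final answer: 0.07947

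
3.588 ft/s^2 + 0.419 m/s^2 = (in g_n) 0.1542. Check: 1 ft/s^2 = 0.3048 m/s^2, so 3.588 ft/s^2 = 3.588 * 0.3048 = 1.0936224 m/s^2. 0.419 m/s^2 is already in m/s^2. Sum: 1.0936224 + 0.419 = 1.5126224 m/s^2. 1 g_n = 9.80665 m/s^2, so 1.5126224 m/s^2 = 1.5126224 / 9.80665 = 0.15424456 g_n ≈ 0.1542 g_n (4 s.f.).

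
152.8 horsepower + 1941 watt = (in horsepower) 1 horsepower = 745.69987 W, so 152.8 horsepower = 152.8 * 745.69987 = 113942.94 W. 1941 watt = 1941 W. Sum: 113942.94 + 1941 = 115883.94 W. 1 horsepower = 745.69987 W, so 115883.94 W = 115883.94 / 745.69987 = 155.40292 horsepower ≈ 155.4 horsepower (4 s.f.). Final answer: 155.4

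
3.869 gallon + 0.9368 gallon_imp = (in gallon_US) 1 gallon = 0.0037854118 m^3, so 3.869 gallon = 3.869 * 0.0037854118 = 0.014645758 m^3. 1 gallon_imp = 0.00454609 m^3, so 0.9368 gallon_imp = 0.9368 * 0.00454609 = 0.0042587771 m^3. Sum: 0.014645758 + 0.0042587771 = 0.018904535 m^3. 1 gallon_US = 0.0037854118 m^3, so 0.018904535 m^3 = 0.018904535 / 0.0037854118 = 4.9940499 gallon_US ≈ 4.994 gallon_US (4 s.f.). Final answer: 4.994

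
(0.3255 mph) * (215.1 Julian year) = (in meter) 1 mph = 0.44704 m/s, so 0.3255 mph = 0.3255 * 0.44704 = 0.14551152 m/s. 1 Julian year = 31557600 s, so 215.1 Julian year = 215.1 * 31557600 = 6.7880398e+09 s. Combine: 0.14551152 m/s * 6.7880398e+09 s = 9.8773798e+08 m. 9.8773798e+08 m = 9.8773798e+08 meter ≈ 9.877e+08 meter (4 s.f.). Final answer: 9.877e+08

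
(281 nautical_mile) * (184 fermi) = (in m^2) 1 nautical_mile = 1852 m, so 281 nautical_mile = 281 * 1852 = 520412 m. 1 fermi = 1e-15 m, so 184 fermi = 184 * 1e-15 = 1.84e-13 m. Combine: 520412 m * 1.84e-13 m = 9.5755808e-08 m^2. Result: 9.5755808e-08 m^2 ≈ 9.576e-08 m^2 (4 s.f.). Final answer: 9.576e-08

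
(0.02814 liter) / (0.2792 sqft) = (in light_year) 1.147e-19. Check: 1 liter = 0.001 m^3, so 0.02814 liter = 0.02814 * 0.001 = 2.814e-05 m^3. 1 sqft = 0.09290304 m^2, so 0.2792 sqft = 0.2792 * 0.09290304 = 0.025938529 m^2. Combine: 2.814e-05 m^3 / 0.025938529 m^2 = 0.0010848726 m. 1 light_year = 9.4607305e+15 m, so 0.0010848726 m = 0.0010848726 / 9.4607305e+15 = 1.1467113e-19 light_year ≈ 1.147e-19 light_year (4 s.f.).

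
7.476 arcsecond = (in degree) 0.002077. Check: 1 arcsecond = 4.8481368e-06 rad, so 7.476 arcsecond = 7.476 * 4.8481368e-06 = 3.6244671e-05 rad. 1 degree = 0.017453293 rad, so 3.6244671e-05 rad = 3.6244671e-05 / 0.017453293 = 0.0020766667 degree ≈ 0.002077 degree (4 s.f.).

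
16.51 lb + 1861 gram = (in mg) 1 lb = 0.45359237 kg, so 16.51 lb = 16.51 * 0.45359237 = 7.48881 kg. 1 gram = 0.001 kg, so 1861 gram = 1861 * 0.001 = 1.861 kg. Sum: 7.48881 + 1.861 = 9.34981 kg. 1 mg = 1e-06 kg, so 9.34981 kg = 9.34981 / 1e-06 = 9349810 mg ≈ 9.35e+06 mg (4 s.f.). Final answer: 9.35e+06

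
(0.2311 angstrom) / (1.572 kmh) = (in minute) 1 angstrom = 1e-10 m, so 0.2311 angstrom = 0.2311 * 1e-10 = 2.311e-11 m. 1 kmh = 0.27777778 m/s, so 1.572 kmh = 1.572 * 0.27777778 = 0.43666667 m/s. Combine: 2.311e-11 m / 0.43666667 m/s = 5.2923664e-11 s. 1 minute = 60 s, so 5.2923664e-11 s = 5.2923664e-11 / 60 = 8.8206107e-13 minute ≈ 8.821e-13 minute (4 s.f.). Final answer: 8.821e-13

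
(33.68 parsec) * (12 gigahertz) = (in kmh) 4.49e+28. Check: 1 parsec = 3.0856776e+16 m, so 33.68 parsec = 33.68 * 3.0856776e+16 = 1.0392562e+18 m. 1 gigahertz = 1e+09 Hz, so 12 gigahertz = 12 * 1e+09 = 1.2e+10 Hz. Combine: 1.0392562e+18 m * 1.2e+10 Hz = 1.2471075e+28 m/s. 1 kmh = 0.27777778 m/s, so 1.2471075e+28 m/s = 1.2471075e+28 / 0.27777778 = 4.4895868e+28 kmh ≈ 4.49e+28 kmh (4 s.f.).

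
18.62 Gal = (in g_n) 0.01899. Check: 1 Gal = 0.01 m/s^2, so 18.62 Gal = 18.62 * 0.01 = 0.1862 m/s^2. 1 g_n = 9.80665 m/s^2, so 0.1862 m/s^2 = 0.1862 / 9.80665 = 0.018987116 g_n ≈ 0.01899 g_n (4 s.f.).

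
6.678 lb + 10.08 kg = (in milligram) 1.311e+07. Check: 1 lb = 0.45359237 kg, so 6.678 lb = 6.678 * 0.45359237 = 3.0290898 kg. 10.08 kg is already in kg. Sum: 3.0290898 + 10.08 = 13.10909 kg. 1 milligram = 1e-06 kg, so 13.10909 kg = 13.10909 / 1e-06 = 13109090 milligram ≈ 1.311e+07 milligram (4 s.f.).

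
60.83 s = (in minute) 1 minute = 60 s, so 60.83 s = 60.83 / 60 = 1.0138333 minute ≈ 1.014 minute (4 s.f.). Final answer: 1.014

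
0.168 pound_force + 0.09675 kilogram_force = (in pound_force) 1 pound_force = 4.4482216 N, so 0.168 pound_force = 0.168 * 4.4482216 = 0.74730123 N. 1 kilogram_force = 9.80665 N, so 0.09675 kilogram_force = 0.09675 * 9.80665 = 0.94879339 N. Sum: 0.74730123 + 0.94879339 = 1.6960946 N. 1 pound_force = 4.4482216 N, so 1.6960946 N = 1.6960946 / 4.4482216 = 0.38129724 pound_force ≈ 0.3813 pound_force (4 s.f.). Final answer: 0.3813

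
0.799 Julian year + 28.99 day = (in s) 1 Julian year = 31557600 s, so 0.799 Julian year = 0.799 * 31557600 = 25214522 s. 1 day = 86400 s, so 28.99 day = 28.99 * 86400 = 2504736 s. Sum: 25214522 + 2504736 = 27719258 s. Result: 27719258 s ≈ 2.772e+07 s (4 s.f.). Final answer: 2.772e+07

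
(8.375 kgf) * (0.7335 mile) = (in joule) 9.695e+04. Check: 1 kgf = 9.80665 N, so 8.375 kgf = 8.375 * 9.80665 = 82.130694 N. 1 mile = 1609.344 m, so 0.7335 mile = 0.7335 * 1609.344 = 1180.4538 m. Combine: 82.130694 N * 1180.4538 m = 96951.492 J. 96951.492 J = 96951.492 joule ≈ 9.695e+04 joule (4 s.f.).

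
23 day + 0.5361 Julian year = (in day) 218.8. Check: 1 day = 86400 s, so 23 day = 23 * 86400 = 1987200 s. 1 Julian year = 31557600 s, so 0.5361 Julian year = 0.5361 * 31557600 = 16918029 s. Sum: 1987200 + 16918029 = 18905229 s. 1 day = 86400 s, so 18905229 s = 18905229 / 86400 = 218.81052 day ≈ 218.8 day (4 s.f.).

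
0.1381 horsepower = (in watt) 103. Check: 1 horsepower = 745.69987 W, so 0.1381 horsepower = 0.1381 * 745.69987 = 102.98115 W. 102.98115 W = 102.98115 watt ≈ 103 watt (4 s.f.).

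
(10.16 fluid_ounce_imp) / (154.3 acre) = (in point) 1 fluid_ounce_imp = 2.8413063e-05 m^3, so 10.16 fluid_ounce_imp = 10.16 * 2.8413063e-05 = 0.00028867672 m^3. 1 acre = 4046.8564 m^2, so 154.3 acre = 154.3 * 4046.8564 = 624429.95 m^2. Combine: 0.00028867672 m^3 / 624429.95 m^2 = 4.6230441e-10 m. 1 point = 0.00035277778 m, so 4.6230441e-10 m = 4.6230441e-10 / 0.00035277778 = 1.3104692e-06 point ≈ 1.31e-06 point (4 s.f.). Final answer: 1.31e-06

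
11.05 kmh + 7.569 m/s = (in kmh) 38.3. Check: 1 kmh = 0.27777778 m/s, so 11.05 kmh = 11.05 * 0.27777778 = 3.0694444 m/s. 7.569 m/s is already in m/s. Sum: 3.0694444 + 7.569 = 10.638444 m/s. 1 kmh = 0.27777778 m/s, so 10.638444 m/s = 10.638444 / 0.27777778 = 38.2984 kmh ≈ 38.3 kmh (4 s.f.).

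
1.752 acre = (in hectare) 0.709. Check: 1 acre = 4046.8564 m^2, so 1.752 acre = 1.752 * 4046.8564 = 7090.0925 m^2. 1 hectare = 10000 m^2, so 7090.0925 m^2 = 7090.0925 / 10000 = 0.70900925 hectare ≈ 0.709 hectare (4 s.f.).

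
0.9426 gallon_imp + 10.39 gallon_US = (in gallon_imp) 1 gallon_imp = 0.00454609 m^3, so 0.9426 gallon_imp = 0.9426 * 0.00454609 = 0.0042851444 m^3. 1 gallon_US = 0.0037854118 m^3, so 10.39 gallon_US = 10.39 * 0.0037854118 = 0.039330428 m^3. Sum: 0.0042851444 + 0.039330428 = 0.043615573 m^3. 1 gallon_imp = 0.00454609 m^3, so 0.043615573 m^3 = 0.043615573 / 0.00454609 = 9.5940848 gallon_imp ≈ 9.594 gallon_imp (4 s.f.). Final answer: 9.594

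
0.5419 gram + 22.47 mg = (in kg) 1 gram = 0.001 kg, so 0.5419 gram = 0.5419 * 0.001 = 0.0005419 kg. 1 mg = 1e-06 kg, so 22.47 mg = 22.47 * 1e-06 = 2.247e-05 kg. Sum: 0.0005419 + 2.247e-05 = 0.00056437 kg. Result: 0.00056437 kg ≈ 0.0005644 kg (4 s.f.). Final answer: 0.0005644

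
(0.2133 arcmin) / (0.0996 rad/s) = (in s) 1 arcmin = 0.00029088821 rad, so 0.2133 arcmin = 0.2133 * 0.00029088821 = 6.2046455e-05 rad. 0.0996 rad/s is already in rad/s. Combine: 6.2046455e-05 rad / 0.0996 rad/s = 0.00062295637 s. Result: 0.00062295637 s ≈ 0.000623 s (4 s.f.). Final answer: 0.000623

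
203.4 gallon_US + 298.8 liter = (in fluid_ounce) 1 gallon_US = 0.0037854118 m^3, so 203.4 gallon_US = 203.4 * 0.0037854118 = 0.76995276 m^3. 1 liter = 0.001 m^3, so 298.8 liter = 298.8 * 0.001 = 0.2988 m^3. Sum: 0.76995276 + 0.2988 = 1.0687528 m^3. 1 fluid_ounce = 2.957353e-05 m^3, so 1.0687528 m^3 = 1.0687528 / 2.957353e-05 = 36138.83 fluid_ounce ≈ 3.614e+04 fluid_ounce (4 s.f.). Final answer: 3.614e+04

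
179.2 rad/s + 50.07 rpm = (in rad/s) 179.2 rad/s is already in rad/s. 1 rpm = 0.10471976 rad/s, so 50.07 rpm = 50.07 * 0.10471976 = 5.2433181 rad/s. Sum: 179.2 + 5.2433181 = 184.44332 rad/s. Result: 184.44332 rad/s ≈ 184.4 rad/s (4 s.f.). Final answer: 184.4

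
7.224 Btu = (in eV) 4.757e+22. Check: 1 Btu = 1055.0559 J, so 7.224 Btu = 7.224 * 1055.0559 = 7621.7235 J. 1 eV = 1.6021766e-19 J, so 7621.7235 J = 7621.7235 / 1.6021766e-19 = 4.7571056e+22 eV ≈ 4.757e+22 eV (4 s.f.).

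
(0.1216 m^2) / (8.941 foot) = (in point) 126.5. Check: 0.1216 m^2 is already in m^2. 1 foot = 0.3048 m, so 8.941 foot = 8.941 * 0.3048 = 2.7252168 m. Combine: 0.1216 m^2 / 2.7252168 m = 0.044620303 m. 1 point = 0.00035277778 m, so 0.044620303 m = 0.044620303 / 0.00035277778 = 126.48275 point ≈ 126.5 point (4 s.f.).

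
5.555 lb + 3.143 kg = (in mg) 5.663e+06. Check: 1 lb = 0.45359237 kg, so 5.555 lb = 5.555 * 0.45359237 = 2.5197056 kg. 3.143 kg is already in kg. Sum: 2.5197056 + 3.143 = 5.6627056 kg. 1 mg = 1e-06 kg, so 5.6627056 kg = 5.6627056 / 1e-06 = 5662705.6 mg ≈ 5.663e+06 mg (4 s.f.).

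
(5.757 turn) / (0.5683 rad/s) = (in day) 0.0007367. Check: 1 turn = 6.2831853 rad, so 5.757 turn = 5.757 * 6.2831853 = 36.172298 rad. 0.5683 rad/s is already in rad/s. Combine: 36.172298 rad / 0.5683 rad/s = 63.650005 s. 1 day = 86400 s, so 63.650005 s = 63.650005 / 86400 = 0.00073668987 day ≈ 0.0007367 day (4 s.f.).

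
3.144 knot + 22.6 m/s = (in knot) 1 knot = 0.51444444 m/s, so 3.144 knot = 3.144 * 0.51444444 = 1.6174133 m/s. 22.6 m/s is already in m/s. Sum: 1.6174133 + 22.6 = 24.217413 m/s. 1 knot = 0.51444444 m/s, so 24.217413 m/s = 24.217413 / 0.51444444 = 47.074886 knot ≈ 47.07 knot (4 s.f.). Final answer: 47.07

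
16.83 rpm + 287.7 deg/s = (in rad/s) 1 rpm = 0.10471976 rad/s, so 16.83 rpm = 16.83 * 0.10471976 = 1.7624335 rad/s. 1 deg/s = 0.017453293 rad/s, so 287.7 deg/s = 287.7 * 0.017453293 = 5.0213123 rad/s. Sum: 1.7624335 + 5.0213123 = 6.7837457 rad/s. Result: 6.7837457 rad/s ≈ 6.784 rad/s (4 s.f.). Final answer: 6.784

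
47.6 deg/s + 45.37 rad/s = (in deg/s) 2647. Check: 1 deg/s = 0.017453293 rad/s, so 47.6 deg/s = 47.6 * 0.017453293 = 0.83077672 rad/s. 45.37 rad/s is already in rad/s. Sum: 0.83077672 + 45.37 = 46.200777 rad/s. 1 deg/s = 0.017453293 rad/s, so 46.200777 rad/s = 46.200777 / 0.017453293 = 2647.1095 deg/s ≈ 2647 deg/s (4 s.f.).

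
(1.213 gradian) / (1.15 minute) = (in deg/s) 1 gradian = 0.015707963 rad, so 1.213 gradian = 1.213 * 0.015707963 = 0.019053759 rad. 1 minute = 60 s, so 1.15 minute = 1.15 * 60 = 69 s. Combine: 0.019053759 rad / 69 s = 0.00027614144 rad/s. 1 deg/s = 0.017453293 rad/s, so 0.00027614144 rad/s = 0.00027614144 / 0.017453293 = 0.015821739 deg/s ≈ 0.01582 deg/s (4 s.f.). Final answer: 0.01582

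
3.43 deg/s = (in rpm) 0.5717. Check: 1 deg/s = 0.017453293 rad/s, so 3.43 deg/s = 3.43 * 0.017453293 = 0.059864793 rad/s. 1 rpm = 0.10471976 rad/s, so 0.059864793 rad/s = 0.059864793 / 0.10471976 = 0.57166667 rpm ≈ 0.5717 rpm (4 s.f.).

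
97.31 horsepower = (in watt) 7.256e+04. Check: 1 horsepower = 745.69987 W, so 97.31 horsepower = 97.31 * 745.69987 = 72564.055 W. 72564.055 W = 72564.055 watt ≈ 7.256e+04 watt (4 s.f.).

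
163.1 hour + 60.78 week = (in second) 3.735e+07. Check: 1 hour = 3600 s, so 163.1 hour = 163.1 * 3600 = 587160 s. 1 week = 604800 s, so 60.78 week = 60.78 * 604800 = 36759744 s. Sum: 587160 + 36759744 = 37346904 s. 37346904 s = 37346904 second ≈ 3.735e+07 second (4 s.f.).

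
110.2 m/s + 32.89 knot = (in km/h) 457.6. Check: 110.2 m/s is already in m/s. 1 knot = 0.51444444 m/s, so 32.89 knot = 32.89 * 0.51444444 = 16.920078 m/s. Sum: 110.2 + 16.920078 = 127.12008 m/s. 1 km/h = 0.27777778 m/s, so 127.12008 m/s = 127.12008 / 0.27777778 = 457.63228 km/h ≈ 457.6 km/h (4 s.f.).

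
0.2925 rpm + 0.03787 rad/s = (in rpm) 0.6541. Check: 1 rpm = 0.10471976 rad/s, so 0.2925 rpm = 0.2925 * 0.10471976 = 0.030630528 rad/s. 0.03787 rad/s is already in rad/s. Sum: 0.030630528 + 0.03787 = 0.068500528 rad/s. 1 rpm = 0.10471976 rad/s, so 0.068500528 rad/s = 0.068500528 / 0.10471976 = 0.65413186 rpm ≈ 0.6541 rpm (4 s.f.).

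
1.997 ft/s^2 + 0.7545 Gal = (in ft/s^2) 2.022. Check: 1 ft/s^2 = 0.3048 m/s^2, so 1.997 ft/s^2 = 1.997 * 0.3048 = 0.6086856 m/s^2. 1 Gal = 0.01 m/s^2, so 0.7545 Gal = 0.7545 * 0.01 = 0.007545 m/s^2. Sum: 0.6086856 + 0.007545 = 0.6162306 m/s^2. 1 ft/s^2 = 0.3048 m/s^2, so 0.6162306 m/s^2 = 0.6162306 / 0.3048 = 2.0217539 ft/s^2 ≈ 2.022 ft/s^2 (4 s.f.).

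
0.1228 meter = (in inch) 4.835. Check: 0.1228 meter = 0.1228 m. 1 inch = 0.0254 m, so 0.1228 m = 0.1228 / 0.0254 = 4.8346457 inch ≈ 4.835 inch (4 s.f.).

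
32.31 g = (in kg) 0.03231. Check: 1 g = 0.001 kg, so 32.31 g = 32.31 * 0.001 = 0.03231 kg. Result: 0.03231 kg.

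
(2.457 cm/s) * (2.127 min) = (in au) 2.096e-11. Check: 1 cm/s = 0.01 m/s, so 2.457 cm/s = 2.457 * 0.01 = 0.02457 m/s. 1 min = 60 s, so 2.127 min = 2.127 * 60 = 127.62 s. Combine: 0.02457 m/s * 127.62 s = 3.1356234 m. 1 au = 1.4959787e+11 m, so 3.1356234 m = 3.1356234 / 1.4959787e+11 = 2.0960348e-11 au ≈ 2.096e-11 au (4 s.f.).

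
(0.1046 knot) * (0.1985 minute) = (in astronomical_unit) 4.284e-12. Check: 1 knot = 0.51444444 m/s, so 0.1046 knot = 0.1046 * 0.51444444 = 0.053810889 m/s. 1 minute = 60 s, so 0.1985 minute = 0.1985 * 60 = 11.91 s. Combine: 0.053810889 m/s * 11.91 s = 0.64088769 m. 1 astronomical_unit = 1.4959787e+11 m, so 0.64088769 m = 0.64088769 / 1.4959787e+11 = 4.2840696e-12 astronomical_unit ≈ 4.284e-12 astronomical_unit (4 s.f.).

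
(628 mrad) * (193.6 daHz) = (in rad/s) 1 mrad = 0.001 rad, so 628 mrad = 628 * 0.001 = 0.628 rad. 1 daHz = 10 Hz, so 193.6 daHz = 193.6 * 10 = 1936 Hz. Combine: 0.628 rad * 1936 Hz = 1215.808 rad/s. Result: 1215.808 rad/s ≈ 1216 rad/s (4 s.f.). Final answer: 1216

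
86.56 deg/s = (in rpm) 1 deg/s = 0.017453293 rad/s, so 86.56 deg/s = 86.56 * 0.017453293 = 1.510757 rad/s. 1 rpm = 0.10471976 rad/s, so 1.510757 rad/s = 1.510757 / 0.10471976 = 14.426667 rpm ≈ 14.43 rpm (4 s.f.). Final answer: 14.43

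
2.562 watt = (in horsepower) 0.003436. Check: 2.562 watt = 2.562 W. 1 horsepower = 745.69987 W, so 2.562 W = 2.562 / 745.69987 = 0.0034356986 horsepower ≈ 0.003436 horsepower (4 s.f.).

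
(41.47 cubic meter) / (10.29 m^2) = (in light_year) 4.26e-16. Check: 41.47 cubic meter = 41.47 m^3. 10.29 m^2 is already in m^2. Combine: 41.47 m^3 / 10.29 m^2 = 4.0301263 m. 1 light_year = 9.4607305e+15 m, so 4.0301263 m = 4.0301263 / 9.4607305e+15 = 4.2598469e-16 light_year ≈ 4.26e-16 light_year (4 s.f.).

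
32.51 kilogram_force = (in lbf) 1 kilogram_force = 9.80665 N, so 32.51 kilogram_force = 32.51 * 9.80665 = 318.81419 N. 1 lbf = 4.4482216 N, so 318.81419 N = 318.81419 / 4.4482216 = 71.672281 lbf ≈ 71.67 lbf (4 s.f.). Final answer: 71.67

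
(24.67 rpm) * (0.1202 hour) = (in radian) 1 rpm = 0.10471976 rad/s, so 24.67 rpm = 24.67 * 0.10471976 = 2.5834364 rad/s. 1 hour = 3600 s, so 0.1202 hour = 0.1202 * 3600 = 432.72 s. Combine: 2.5834364 rad/s * 432.72 s = 1117.9046 rad. 1117.9046 rad = 1117.9046 radian ≈ 1118 radian (4 s.f.). Final answer: 1118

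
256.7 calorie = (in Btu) 1 calorie = 4.184 J, so 256.7 calorie = 256.7 * 4.184 = 1074.0328 J. 1 Btu = 1055.0559 J, so 1074.0328 J = 1074.0328 / 1055.0559 = 1.0179867 Btu ≈ 1.018 Btu (4 s.f.). Final answer: 1.018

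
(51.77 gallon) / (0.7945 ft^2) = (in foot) 1 gallon = 0.0037854118 m^3, so 51.77 gallon = 51.77 * 0.0037854118 = 0.19597077 m^3. 1 ft^2 = 0.09290304 m^2, so 0.7945 ft^2 = 0.7945 * 0.09290304 = 0.073811465 m^2. Combine: 0.19597077 m^3 / 0.073811465 m^2 = 2.655018 m. 1 foot = 0.3048 m, so 2.655018 m = 2.655018 / 0.3048 = 8.7106889 foot ≈ 8.711 foot (4 s.f.). Final answer: 8.711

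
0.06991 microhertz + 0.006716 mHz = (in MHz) 1 microhertz = 1e-06 Hz, so 0.06991 microhertz = 0.06991 * 1e-06 = 6.991e-08 Hz. 1 mHz = 0.001 Hz, so 0.006716 mHz = 0.006716 * 0.001 = 6.716e-06 Hz. Sum: 6.991e-08 + 6.716e-06 = 6.78591e-06 Hz. 1 MHz = 1000000 Hz, so 6.78591e-06 Hz = 6.78591e-06 / 1000000 = 6.78591e-12 MHz ≈ 6.786e-12 MHz (4 s.f.). Final answer: 6.786e-12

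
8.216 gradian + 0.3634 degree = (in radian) 1 gradian = 0.015707963 rad, so 8.216 gradian = 8.216 * 0.015707963 = 0.12905663 rad. 1 degree = 0.017453293 rad, so 0.3634 degree = 0.3634 * 0.017453293 = 0.0063425265 rad. Sum: 0.12905663 + 0.0063425265 = 0.13539915 rad. 0.13539915 rad = 0.13539915 radian ≈ 0.1354 radian (4 s.f.). Final answer: 0.1354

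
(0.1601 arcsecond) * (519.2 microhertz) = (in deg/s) 1 arcsecond = 4.8481368e-06 rad, so 0.1601 arcsecond = 0.1601 * 4.8481368e-06 = 7.761867e-07 rad. 1 microhertz = 1e-06 Hz, so 519.2 microhertz = 519.2 * 1e-06 = 0.0005192 Hz. Combine: 7.761867e-07 rad * 0.0005192 Hz = 4.0299614e-10 rad/s. 1 deg/s = 0.017453293 rad/s, so 4.0299614e-10 rad/s = 4.0299614e-10 / 0.017453293 = 2.3089978e-08 deg/s ≈ 2.309e-08 deg/s (4 s.f.). Final answer: 2.309e-08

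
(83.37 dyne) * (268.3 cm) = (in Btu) 1 dyne = 1e-05 N, so 83.37 dyne = 83.37 * 1e-05 = 0.0008337 N. 1 cm = 0.01 m, so 268.3 cm = 268.3 * 0.01 = 2.683 m. Combine: 0.0008337 N * 2.683 m = 0.0022368171 J. 1 Btu = 1055.0559 J, so 0.0022368171 J = 0.0022368171 / 1055.0559 = 2.1200935e-06 Btu ≈ 2.12e-06 Btu (4 s.f.). Final answer: 2.12e-06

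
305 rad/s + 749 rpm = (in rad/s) 305 rad/s is already in rad/s. 1 rpm = 0.10471976 rad/s, so 749 rpm = 749 * 0.10471976 = 78.435097 rad/s. Sum: 305 + 78.435097 = 383.4351 rad/s. Result: 383.4351 rad/s ≈ 383.4 rad/s (4 s.f.). Final answer: 383.4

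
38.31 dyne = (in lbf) 1 dyne = 1e-05 N, so 38.31 dyne = 38.31 * 1e-05 = 0.0003831 N. 1 lbf = 4.4482216 N, so 0.0003831 N = 0.0003831 / 4.4482216 = 8.6124306e-05 lbf ≈ 8.612e-05 lbf (4 s.f.). Final answer: 8.612e-05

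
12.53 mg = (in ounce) 1 mg = 1e-06 kg, so 12.53 mg = 12.53 * 1e-06 = 1.253e-05 kg. 1 ounce = 0.028349523 kg, so 1.253e-05 kg = 1.253e-05 / 0.028349523 = 0.00044198274 ounce ≈ 0.000442 ounce (4 s.f.). Final answer: 0.000442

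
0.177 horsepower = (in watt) 1 horsepower = 745.69987 W, so 0.177 horsepower = 0.177 * 745.69987 = 131.98888 W. 131.98888 W = 131.98888 watt ≈ 132 watt (4 s.f.). Final answer: 132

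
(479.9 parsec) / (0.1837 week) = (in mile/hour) 1 parsec = 3.0856776e+16 m, so 479.9 parsec = 479.9 * 3.0856776e+16 = 1.4808167e+19 m. 1 week = 604800 s, so 0.1837 week = 0.1837 * 604800 = 111101.76 s. Combine: 1.4808167e+19 m / 111101.76 s = 1.3328472e+14 m/s. 1 mile/hour = 0.44704 m/s, so 1.3328472e+14 m/s = 1.3328472e+14 / 0.44704 = 2.9814942e+14 mile/hour ≈ 2.981e+14 mile/hour (4 s.f.). Final answer: 2.981e+14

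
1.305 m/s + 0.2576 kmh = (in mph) 3.079. Check: 1.305 m/s is already in m/s. 1 kmh = 0.27777778 m/s, so 0.2576 kmh = 0.2576 * 0.27777778 = 0.071555556 m/s. Sum: 1.305 + 0.071555556 = 1.3765556 m/s. 1 mph = 0.44704 m/s, so 1.3765556 m/s = 1.3765556 / 0.44704 = 3.0792671 mph ≈ 3.079 mph (4 s.f.).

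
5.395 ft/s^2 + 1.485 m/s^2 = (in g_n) 1 ft/s^2 = 0.3048 m/s^2, so 5.395 ft/s^2 = 5.395 * 0.3048 = 1.644396 m/s^2. 1.485 m/s^2 is already in m/s^2. Sum: 1.644396 + 1.485 = 3.129396 m/s^2. 1 g_n = 9.80665 m/s^2, so 3.129396 m/s^2 = 3.129396 / 9.80665 = 0.31910958 g_n ≈ 0.3191 g_n (4 s.f.). Final answer: 0.3191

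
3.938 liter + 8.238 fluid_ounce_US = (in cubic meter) 1 liter = 0.001 m^3, so 3.938 liter = 3.938 * 0.001 = 0.003938 m^3. 1 fluid_ounce_US = 2.957353e-05 m^3, so 8.238 fluid_ounce_US = 8.238 * 2.957353e-05 = 0.00024362674 m^3. Sum: 0.003938 + 0.00024362674 = 0.0041816267 m^3. 0.0041816267 m^3 = 0.0041816267 cubic meter ≈ 0.004182 cubic meter (4 s.f.). Final answer: 0.004182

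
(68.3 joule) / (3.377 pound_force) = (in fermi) 68.3 joule = 68.3 J. 1 pound_force = 4.4482216 N, so 3.377 pound_force = 3.377 * 4.4482216 = 15.021644 N. Combine: 68.3 J / 15.021644 N = 4.5467725 m. 1 fermi = 1e-15 m, so 4.5467725 m = 4.5467725 / 1e-15 = 4.5467725e+15 fermi ≈ 4.547e+15 fermi (4 s.f.). Final answer: 4.547e+15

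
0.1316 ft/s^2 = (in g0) 0.00409. Check: 1 ft/s^2 = 0.3048 m/s^2, so 0.1316 ft/s^2 = 0.1316 * 0.3048 = 0.04011168 m/s^2. 1 g0 = 9.80665 m/s^2, so 0.04011168 m/s^2 = 0.04011168 / 9.80665 = 0.004090253 g0 ≈ 0.00409 g0 (4 s.f.).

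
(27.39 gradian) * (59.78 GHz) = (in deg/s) 1.474e+12. Check: 1 gradian = 0.015707963 rad, so 27.39 gradian = 27.39 * 0.015707963 = 0.43024111 rad. 1 GHz = 1e+09 Hz, so 59.78 GHz = 59.78 * 1e+09 = 5.978e+10 Hz. Combine: 0.43024111 rad * 5.978e+10 Hz = 2.5719814e+10 rad/s. 1 deg/s = 0.017453293 rad/s, so 2.5719814e+10 rad/s = 2.5719814e+10 / 0.017453293 = 1.4736368e+12 deg/s ≈ 1.474e+12 deg/s (4 s.f.).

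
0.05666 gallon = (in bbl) 1 gallon = 0.0037854118 m^3, so 0.05666 gallon = 0.05666 * 0.0037854118 = 0.00021448143 m^3. 1 bbl = 0.15898729 m^3, so 0.00021448143 m^3 = 0.00021448143 / 0.15898729 = 0.0013490476 bbl ≈ 0.001349 bbl (4 s.f.). Final answer: 0.001349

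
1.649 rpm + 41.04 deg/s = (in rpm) 1 rpm = 0.10471976 rad/s, so 1.649 rpm = 1.649 * 0.10471976 = 0.17268288 rad/s. 1 deg/s = 0.017453293 rad/s, so 41.04 deg/s = 41.04 * 0.017453293 = 0.71628313 rad/s. Sum: 0.17268288 + 0.71628313 = 0.888966 rad/s. 1 rpm = 0.10471976 rad/s, so 0.888966 rad/s = 0.888966 / 0.10471976 = 8.489 rpm. Final answer: 8.489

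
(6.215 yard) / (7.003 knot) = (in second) 1.577. Check: 1 yard = 0.9144 m, so 6.215 yard = 6.215 * 0.9144 = 5.682996 m. 1 knot = 0.51444444 m/s, so 7.003 knot = 7.003 * 0.51444444 = 3.6026544 m/s. Combine: 5.682996 m / 3.6026544 m/s = 1.5774469 s. 1.5774469 s = 1.5774469 second ≈ 1.577 second (4 s.f.).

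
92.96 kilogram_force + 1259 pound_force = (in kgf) 1 kilogram_force = 9.80665 N, so 92.96 kilogram_force = 92.96 * 9.80665 = 911.62618 N. 1 pound_force = 4.4482216 N, so 1259 pound_force = 1259 * 4.4482216 = 5600.311 N. Sum: 911.62618 + 5600.311 = 6511.9372 N. 1 kgf = 9.80665 N, so 6511.9372 N = 6511.9372 / 9.80665 = 664.03279 kgf ≈ 664 kgf (4 s.f.). Final answer: 664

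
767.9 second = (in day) 0.008888. Check: 767.9 second = 767.9 s. 1 day = 86400 s, so 767.9 s = 767.9 / 86400 = 0.0088877315 day ≈ 0.008888 day (4 s.f.).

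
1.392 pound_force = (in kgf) 0.6314. Check: 1 pound_force = 4.4482216 N, so 1.392 pound_force = 1.392 * 4.4482216 = 6.1919245 N. 1 kgf = 9.80665 N, so 6.1919245 N = 6.1919245 / 9.80665 = 0.63140058 kgf ≈ 0.6314 kgf (4 s.f.).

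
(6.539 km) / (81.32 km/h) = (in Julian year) 1 km = 1000 m, so 6.539 km = 6.539 * 1000 = 6539 m. 1 km/h = 0.27777778 m/s, so 81.32 km/h = 81.32 * 0.27777778 = 22.588889 m/s. Combine: 6539 m / 22.588889 m/s = 289.4786 s. 1 Julian year = 31557600 s, so 289.4786 s = 289.4786 / 31557600 = 9.1730234e-06 Julian year ≈ 9.173e-06 Julian year (4 s.f.). Final answer: 9.173e-06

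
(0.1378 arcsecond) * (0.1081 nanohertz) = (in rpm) 6.896e-16. Check: 1 arcsecond = 4.8481368e-06 rad, so 0.1378 arcsecond = 0.1378 * 4.8481368e-06 = 6.6807325e-07 rad. 1 nanohertz = 1e-09 Hz, so 0.1081 nanohertz = 0.1081 * 1e-09 = 1.081e-10 Hz. Combine: 6.6807325e-07 rad * 1.081e-10 Hz = 7.2218719e-17 rad/s. 1 rpm = 0.10471976 rad/s, so 7.2218719e-17 rad/s = 7.2218719e-17 / 0.10471976 = 6.8963796e-16 rpm ≈ 6.896e-16 rpm (4 s.f.).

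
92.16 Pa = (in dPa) 1 dPa = 0.1 Pa, so 92.16 Pa = 92.16 / 0.1 = 921.6 dPa. Final answer: 921.6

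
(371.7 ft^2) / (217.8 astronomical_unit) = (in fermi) 1 ft^2 = 0.09290304 m^2, so 371.7 ft^2 = 371.7 * 0.09290304 = 34.53206 m^2. 1 astronomical_unit = 1.4959787e+11 m, so 217.8 astronomical_unit = 217.8 * 1.4959787e+11 = 3.2582416e+13 m. Combine: 34.53206 m^2 / 3.2582416e+13 m = 1.0598373e-12 m. 1 fermi = 1e-15 m, so 1.0598373e-12 m = 1.0598373e-12 / 1e-15 = 1059.8373 fermi ≈ 1060 fermi (4 s.f.). Final answer: 1060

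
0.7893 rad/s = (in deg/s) 1 deg/s = 0.017453293 rad/s, so 0.7893 rad/s = 0.7893 / 0.017453293 = 45.223559 deg/s ≈ 45.22 deg/s (4 s.f.). Final answer: 45.22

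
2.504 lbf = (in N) 11.14. Check: 1 lbf = 4.4482216 N, so 2.504 lbf = 2.504 * 4.4482216 = 11.138347 N. Result: 11.138347 N ≈ 11.14 N (4 s.f.).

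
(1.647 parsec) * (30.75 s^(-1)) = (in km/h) 5.626e+18. Check: 1 parsec = 3.0856776e+16 m, so 1.647 parsec = 1.647 * 3.0856776e+16 = 5.082111e+16 m. 30.75 s^(-1) = 30.75 Hz. Combine: 5.082111e+16 m * 30.75 Hz = 1.5627491e+18 m/s. 1 km/h = 0.27777778 m/s, so 1.5627491e+18 m/s = 1.5627491e+18 / 0.27777778 = 5.6258969e+18 km/h ≈ 5.626e+18 km/h (4 s.f.).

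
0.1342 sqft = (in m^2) 1 sqft = 0.09290304 m^2, so 0.1342 sqft = 0.1342 * 0.09290304 = 0.012467588 m^2. Result: 0.012467588 m^2 ≈ 0.01247 m^2 (4 s.f.). Final answer: 0.01247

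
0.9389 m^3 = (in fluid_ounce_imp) 3.304e+04. Check: 1 fluid_ounce_imp = 2.8413063e-05 m^3, so 0.9389 m^3 = 0.9389 / 2.8413063e-05 = 33044.66 fluid_ounce_imp ≈ 3.304e+04 fluid_ounce_imp (4 s.f.).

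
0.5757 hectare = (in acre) 1 hectare = 10000 m^2, so 0.5757 hectare = 0.5757 * 10000 = 5757 m^2. 1 acre = 4046.8564 m^2, so 5757 m^2 = 5757 / 4046.8564 = 1.4225857 acre ≈ 1.423 acre (4 s.f.). Final answer: 1.423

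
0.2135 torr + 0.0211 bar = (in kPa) 2.138. Check: 1 torr = 133.32237 Pa, so 0.2135 torr = 0.2135 * 133.32237 = 28.464326 Pa. 1 bar = 100000 Pa, so 0.0211 bar = 0.0211 * 100000 = 2110 Pa. Sum: 28.464326 + 2110 = 2138.4643 Pa. 1 kPa = 1000 Pa, so 2138.4643 Pa = 2138.4643 / 1000 = 2.1384643 kPa ≈ 2.138 kPa (4 s.f.).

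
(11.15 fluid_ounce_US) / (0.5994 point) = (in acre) 1 fluid_ounce_US = 2.957353e-05 m^3, so 11.15 fluid_ounce_US = 11.15 * 2.957353e-05 = 0.00032974485 m^3. 1 point = 0.00035277778 m, so 0.5994 point = 0.5994 * 0.00035277778 = 0.000211455 m. Combine: 0.00032974485 m^3 / 0.000211455 m = 1.5594091 m^2. 1 acre = 4046.8564 m^2, so 1.5594091 m^2 = 1.5594091 / 4046.8564 = 0.00038533838 acre ≈ 0.0003853 acre (4 s.f.). Final answer: 0.0003853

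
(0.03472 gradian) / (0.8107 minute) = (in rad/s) 1 gradian = 0.015707963 rad, so 0.03472 gradian = 0.03472 * 0.015707963 = 0.00054538048 rad. 1 minute = 60 s, so 0.8107 minute = 0.8107 * 60 = 48.642 s. Combine: 0.00054538048 rad / 48.642 s = 1.1212131e-05 rad/s. Result: 1.1212131e-05 rad/s ≈ 1.121e-05 rad/s (4 s.f.). Final answer: 1.121e-05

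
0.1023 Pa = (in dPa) 1 dPa = 0.1 Pa, so 0.1023 Pa = 0.1023 / 0.1 = 1.023 dPa. Final answer: 1.023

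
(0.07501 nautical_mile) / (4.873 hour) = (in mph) 0.01771. Check: 1 nautical_mile = 1852 m, so 0.07501 nautical_mile = 0.07501 * 1852 = 138.91852 m. 1 hour = 3600 s, so 4.873 hour = 4.873 * 3600 = 17542.8 s. Combine: 138.91852 m / 17542.8 s = 0.0079188339 m/s. 1 mph = 0.44704 m/s, so 0.0079188339 m/s = 0.0079188339 / 0.44704 = 0.017713927 mph ≈ 0.01771 mph (4 s.f.).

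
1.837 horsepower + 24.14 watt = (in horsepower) 1 horsepower = 745.69987 W, so 1.837 horsepower = 1.837 * 745.69987 = 1369.8507 W. 24.14 watt = 24.14 W. Sum: 1369.8507 + 24.14 = 1393.9907 W. 1 horsepower = 745.69987 W, so 1393.9907 W = 1393.9907 / 745.69987 = 1.8693723 horsepower ≈ 1.869 horsepower (4 s.f.). Final answer: 1.869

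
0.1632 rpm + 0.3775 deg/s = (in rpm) 1 rpm = 0.10471976 rad/s, so 0.1632 rpm = 0.1632 * 0.10471976 = 0.017090264 rad/s. 1 deg/s = 0.017453293 rad/s, so 0.3775 deg/s = 0.3775 * 0.017453293 = 0.0065886179 rad/s. Sum: 0.017090264 + 0.0065886179 = 0.023678882 rad/s. 1 rpm = 0.10471976 rad/s, so 0.023678882 rad/s = 0.023678882 / 0.10471976 = 0.22611667 rpm ≈ 0.2261 rpm (4 s.f.). Final answer: 0.2261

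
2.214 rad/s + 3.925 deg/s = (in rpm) 2.214 rad/s is already in rad/s. 1 deg/s = 0.017453293 rad/s, so 3.925 deg/s = 3.925 * 0.017453293 = 0.068504173 rad/s. Sum: 2.214 + 0.068504173 = 2.2825042 rad/s. 1 rpm = 0.10471976 rad/s, so 2.2825042 rad/s = 2.2825042 / 0.10471976 = 21.796309 rpm ≈ 21.8 rpm (4 s.f.). Final answer: 21.8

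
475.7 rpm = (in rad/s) 49.82. Check: 1 rpm = 0.10471976 rad/s, so 475.7 rpm = 475.7 * 0.10471976 = 49.815188 rad/s. Result: 49.815188 rad/s ≈ 49.82 rad/s (4 s.f.).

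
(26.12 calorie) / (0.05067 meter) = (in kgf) 219.9. Check: 1 calorie = 4.184 J, so 26.12 calorie = 26.12 * 4.184 = 109.28608 J. 0.05067 meter = 0.05067 m. Combine: 109.28608 J / 0.05067 m = 2156.8202 N. 1 kgf = 9.80665 N, so 2156.8202 N = 2156.8202 / 9.80665 = 219.93445 kgf ≈ 219.9 kgf (4 s.f.).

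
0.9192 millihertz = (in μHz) 919.2. Check: 1 millihertz = 0.001 Hz, so 0.9192 millihertz = 0.9192 * 0.001 = 0.0009192 Hz. 1 μHz = 1e-06 Hz, so 0.0009192 Hz = 0.0009192 / 1e-06 = 919.2 μHz.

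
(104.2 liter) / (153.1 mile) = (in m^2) 1 liter = 0.001 m^3, so 104.2 liter = 104.2 * 0.001 = 0.1042 m^3. 1 mile = 1609.344 m, so 153.1 mile = 153.1 * 1609.344 = 246390.57 m. Combine: 0.1042 m^3 / 246390.57 m = 4.229058e-07 m^2. Result: 4.229058e-07 m^2 ≈ 4.229e-07 m^2 (4 s.f.). Final answer: 4.229e-07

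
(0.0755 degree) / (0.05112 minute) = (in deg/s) 0.02462. Check: 1 degree = 0.017453293 rad, so 0.0755 degree = 0.0755 * 0.017453293 = 0.0013177236 rad. 1 minute = 60 s, so 0.05112 minute = 0.05112 * 60 = 3.0672 s. Combine: 0.0013177236 rad / 3.0672 s = 0.00042961776 rad/s. 1 deg/s = 0.017453293 rad/s, so 0.00042961776 rad/s = 0.00042961776 / 0.017453293 = 0.024615284 deg/s ≈ 0.02462 deg/s (4 s.f.).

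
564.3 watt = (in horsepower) 0.7567. Check: 564.3 watt = 564.3 W. 1 horsepower = 745.69987 W, so 564.3 W = 564.3 / 745.69987 = 0.75673877 horsepower ≈ 0.7567 horsepower (4 s.f.).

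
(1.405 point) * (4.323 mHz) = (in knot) 1 point = 0.00035277778 m, so 1.405 point = 1.405 * 0.00035277778 = 0.00049565278 m. 1 mHz = 0.001 Hz, so 4.323 mHz = 4.323 * 0.001 = 0.004323 Hz. Combine: 0.00049565278 m * 0.004323 Hz = 2.142707e-06 m/s. 1 knot = 0.51444444 m/s, so 2.142707e-06 m/s = 2.142707e-06 / 0.51444444 = 4.1650891e-06 knot ≈ 4.165e-06 knot (4 s.f.). Final answer: 4.165e-06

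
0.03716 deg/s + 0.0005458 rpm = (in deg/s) 1 deg/s = 0.017453293 rad/s, so 0.03716 deg/s = 0.03716 * 0.017453293 = 0.00064856435 rad/s. 1 rpm = 0.10471976 rad/s, so 0.0005458 rpm = 0.0005458 * 0.10471976 = 5.7156042e-05 rad/s. Sum: 0.00064856435 + 5.7156042e-05 = 0.00070572039 rad/s. 1 deg/s = 0.017453293 rad/s, so 0.00070572039 rad/s = 0.00070572039 / 0.017453293 = 0.0404348 deg/s ≈ 0.04043 deg/s (4 s.f.). Final answer: 0.04043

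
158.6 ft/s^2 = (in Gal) 4834. Check: 1 ft/s^2 = 0.3048 m/s^2, so 158.6 ft/s^2 = 158.6 * 0.3048 = 48.34128 m/s^2. 1 Gal = 0.01 m/s^2, so 48.34128 m/s^2 = 48.34128 / 0.01 = 4834.128 Gal ≈ 4834 Gal (4 s.f.).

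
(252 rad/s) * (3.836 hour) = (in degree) 1.994e+08. Check: 252 rad/s is already in rad/s. 1 hour = 3600 s, so 3.836 hour = 3.836 * 3600 = 13809.6 s. Combine: 252 rad/s * 13809.6 s = 3480019.2 rad. 1 degree = 0.017453293 rad, so 3480019.2 rad = 3480019.2 / 0.017453293 = 1.9939041e+08 degree ≈ 1.994e+08 degree (4 s.f.).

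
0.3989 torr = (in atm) 1 torr = 133.32237 Pa, so 0.3989 torr = 0.3989 * 133.32237 = 53.182293 Pa. 1 atm = 101325 Pa, so 53.182293 Pa = 53.182293 / 101325 = 0.00052486842 atm ≈ 0.0005249 atm (4 s.f.). Final answer: 0.0005249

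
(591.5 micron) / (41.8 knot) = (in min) 1 micron = 1e-06 m, so 591.5 micron = 591.5 * 1e-06 = 0.0005915 m. 1 knot = 0.51444444 m/s, so 41.8 knot = 41.8 * 0.51444444 = 21.503778 m/s. Combine: 0.0005915 m / 21.503778 m/s = 2.7506795e-05 s. 1 min = 60 s, so 2.7506795e-05 s = 2.7506795e-05 / 60 = 4.5844658e-07 min ≈ 4.584e-07 min (4 s.f.). Final answer: 4.584e-07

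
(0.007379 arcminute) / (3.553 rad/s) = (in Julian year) 1 arcminute = 0.00029088821 rad, so 0.007379 arcminute = 0.007379 * 0.00029088821 = 2.1464641e-06 rad. 3.553 rad/s is already in rad/s. Combine: 2.1464641e-06 rad / 3.553 rad/s = 6.0412724e-07 s. 1 Julian year = 31557600 s, so 6.0412724e-07 s = 6.0412724e-07 / 31557600 = 1.9143637e-14 Julian year ≈ 1.914e-14 Julian year (4 s.f.). Final answer: 1.914e-14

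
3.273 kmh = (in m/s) 1 kmh = 0.27777778 m/s, so 3.273 kmh = 3.273 * 0.27777778 = 0.90916667 m/s. Result: 0.90916667 m/s ≈ 0.9092 m/s (4 s.f.). Final answer: 0.9092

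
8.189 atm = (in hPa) 8298. Check: 1 atm = 101325 Pa, so 8.189 atm = 8.189 * 101325 = 829750.43 Pa. 1 hPa = 100 Pa, so 829750.43 Pa = 829750.43 / 100 = 8297.5042 hPa ≈ 8298 hPa (4 s.f.).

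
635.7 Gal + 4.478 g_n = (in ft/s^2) 1 Gal = 0.01 m/s^2, so 635.7 Gal = 635.7 * 0.01 = 6.357 m/s^2. 1 g_n = 9.80665 m/s^2, so 4.478 g_n = 4.478 * 9.80665 = 43.914179 m/s^2. Sum: 6.357 + 43.914179 = 50.271179 m/s^2. 1 ft/s^2 = 0.3048 m/s^2, so 50.271179 m/s^2 = 50.271179 / 0.3048 = 164.93169 ft/s^2 ≈ 164.9 ft/s^2 (4 s.f.). Final answer: 164.9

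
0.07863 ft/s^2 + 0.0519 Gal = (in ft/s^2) 1 ft/s^2 = 0.3048 m/s^2, so 0.07863 ft/s^2 = 0.07863 * 0.3048 = 0.023966424 m/s^2. 1 Gal = 0.01 m/s^2, so 0.0519 Gal = 0.0519 * 0.01 = 0.000519 m/s^2. Sum: 0.023966424 + 0.000519 = 0.024485424 m/s^2. 1 ft/s^2 = 0.3048 m/s^2, so 0.024485424 m/s^2 = 0.024485424 / 0.3048 = 0.080332756 ft/s^2 ≈ 0.08033 ft/s^2 (4 s.f.). Final answer: 0.08033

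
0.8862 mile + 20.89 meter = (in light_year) 1.53e-13. Check: 1 mile = 1609.344 m, so 0.8862 mile = 0.8862 * 1609.344 = 1426.2007 m. 20.89 meter = 20.89 m. Sum: 1426.2007 + 20.89 = 1447.0907 m. 1 light_year = 9.4607305e+15 m, so 1447.0907 m = 1447.0907 / 9.4607305e+15 = 1.529576e-13 light_year ≈ 1.53e-13 light_year (4 s.f.).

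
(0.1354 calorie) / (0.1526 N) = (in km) 1 calorie = 4.184 J, so 0.1354 calorie = 0.1354 * 4.184 = 0.5665136 J. 0.1526 N is already in N. Combine: 0.5665136 J / 0.1526 N = 3.7124089 m. 1 km = 1000 m, so 3.7124089 m = 3.7124089 / 1000 = 0.0037124089 km ≈ 0.003712 km (4 s.f.). Final answer: 0.003712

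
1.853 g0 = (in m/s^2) 18.17. Check: 1 g0 = 9.80665 m/s^2, so 1.853 g0 = 1.853 * 9.80665 = 18.171722 m/s^2. Result: 18.171722 m/s^2 ≈ 18.17 m/s^2 (4 s.f.).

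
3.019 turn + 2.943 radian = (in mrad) 2.191e+04. Check: 1 turn = 6.2831853 rad, so 3.019 turn = 3.019 * 6.2831853 = 18.968936 rad. 2.943 radian = 2.943 rad. Sum: 18.968936 + 2.943 = 21.911936 rad. 1 mrad = 0.001 rad, so 21.911936 rad = 21.911936 / 0.001 = 21911.936 mrad ≈ 2.191e+04 mrad (4 s.f.).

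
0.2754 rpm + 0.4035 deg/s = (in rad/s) 1 rpm = 0.10471976 rad/s, so 0.2754 rpm = 0.2754 * 0.10471976 = 0.028839821 rad/s. 1 deg/s = 0.017453293 rad/s, so 0.4035 deg/s = 0.4035 * 0.017453293 = 0.0070424035 rad/s. Sum: 0.028839821 + 0.0070424035 = 0.035882224 rad/s. Result: 0.035882224 rad/s ≈ 0.03588 rad/s (4 s.f.). Final answer: 0.03588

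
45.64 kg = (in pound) 1 pound = 0.45359237 kg, so 45.64 kg = 45.64 / 0.45359237 = 100.61898 pound ≈ 100.6 pound (4 s.f.). Final answer: 100.6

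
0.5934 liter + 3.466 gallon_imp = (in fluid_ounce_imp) 575.4. Check: 1 liter = 0.001 m^3, so 0.5934 liter = 0.5934 * 0.001 = 0.0005934 m^3. 1 gallon_imp = 0.00454609 m^3, so 3.466 gallon_imp = 3.466 * 0.00454609 = 0.015756748 m^3. Sum: 0.0005934 + 0.015756748 = 0.016350148 m^3. 1 fluid_ounce_imp = 2.8413063e-05 m^3, so 0.016350148 m^3 = 0.016350148 / 2.8413063e-05 = 575.44476 fluid_ounce_imp ≈ 575.4 fluid_ounce_imp (4 s.f.).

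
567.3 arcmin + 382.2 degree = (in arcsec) 1.41e+06. Check: 1 arcmin = 0.00029088821 rad, so 567.3 arcmin = 567.3 * 0.00029088821 = 0.16502088 rad. 1 degree = 0.017453293 rad, so 382.2 degree = 382.2 * 0.017453293 = 6.6706484 rad. Sum: 0.16502088 + 6.6706484 = 6.8356693 rad. 1 arcsec = 4.8481368e-06 rad, so 6.8356693 rad = 6.8356693 / 4.8481368e-06 = 1409958 arcsec ≈ 1.41e+06 arcsec (4 s.f.).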